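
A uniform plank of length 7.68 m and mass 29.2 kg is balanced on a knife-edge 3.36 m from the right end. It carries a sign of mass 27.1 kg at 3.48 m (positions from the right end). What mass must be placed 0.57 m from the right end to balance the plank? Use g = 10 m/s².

m ≈ 6.19 kg

Take moments about the knife-edge (at 3.36 m from the right end).
Beam weight: 29.2 × 10 = 292 N down at 3.84 m → arm 0.48 m, τ = 292 × 0.48 = 140.2 N·m counterclockwise.
Sign: 27.1 × 10 = 271 N down at 3.48 m → arm 0.12 m, τ = 271 × 0.12 = 32.52 N·m counterclockwise.
Net moment of known loads = 172.7 N·m counterclockwise.
An unknown mass m at 0.57 m has arm 2.79 m; its moment is m·g·2.79 clockwise.
Balancing moments: m × 10 × 2.79 = 172.7, giving m = 172.7 / (10 × 2.79) = 6.19 kg.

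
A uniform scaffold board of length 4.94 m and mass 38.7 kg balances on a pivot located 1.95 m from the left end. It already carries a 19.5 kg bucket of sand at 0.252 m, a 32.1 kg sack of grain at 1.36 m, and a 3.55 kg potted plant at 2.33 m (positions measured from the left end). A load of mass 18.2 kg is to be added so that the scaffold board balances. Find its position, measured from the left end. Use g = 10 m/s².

x ≈ 3.63 m from the left end

Taking torques about the pivot (at 1.95 m from the left end):
Beam weight: 38.7 × 10 = 387 N down at 2.47 m → arm 0.52 m, τ = 387 × 0.52 = 201.2 N·m clockwise.
Bucket of sand: 19.5 × 10 = 195 N down at 0.252 m → arm 1.698 m, τ = 195 × 1.698 = 331.1 N·m counterclockwise.
Sack of grain: 32.1 × 10 = 321 N down at 1.36 m → arm 0.59 m, τ = 321 × 0.59 = 189.4 N·m counterclockwise.
Potted plant: 3.55 × 10 = 35.5 N down at 2.33 m → arm 0.38 m, τ = 35.5 × 0.38 = 13.49 N·m clockwise.
Net moment of existing loads = 305.8 N·m counterclockwise.
The load weighs 18.2 × 10 = 182 N and must supply an equal clockwise moment, so its lever arm about the pivot is 305.8 / 182 = 1.68 m.
That puts it at 1.95 + 1.68 = 3.63 m from the left end.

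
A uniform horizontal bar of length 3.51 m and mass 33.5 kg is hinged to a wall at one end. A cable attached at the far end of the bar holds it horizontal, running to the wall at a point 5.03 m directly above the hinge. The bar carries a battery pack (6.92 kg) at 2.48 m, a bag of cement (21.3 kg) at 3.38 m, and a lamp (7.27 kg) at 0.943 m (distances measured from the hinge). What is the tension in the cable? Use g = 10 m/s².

About the hinge:
Beam weight: 33.5 × 10 = 335 N down at 1.755 m → arm 1.755 m, τ = 335 × 1.755 = 587.9 N·m clockwise.
Battery pack: 6.92 × 10 = 69.2 N down at 2.48 m → arm 2.48 m, τ = 69.2 × 2.48 = 171.6 N·m clockwise.
Bag of cement: 21.3 × 10 = 213 N down at 3.38 m → arm 3.38 m, τ = 213 × 3.38 = 719.9 N·m clockwise.
Lamp: 7.27 × 10 = 72.7 N down at 0.943 m → arm 0.943 m, τ = 72.7 × 0.943 = 68.56 N·m clockwise.
Total clockwise load moment = 1548 N·m.
The cable tension T acts at 3.51 m; only its component perpendicular to the bar, T sinθ, produces torque. sinθ = h/√(h²+d²) = 5.03/√(5.03²+3.51²) = 0.8201.
Balancing moments: T × 3.51 × 0.8201 = 1548, giving T = 1548 / 2.879 = 538 N.

T ≈ 538 N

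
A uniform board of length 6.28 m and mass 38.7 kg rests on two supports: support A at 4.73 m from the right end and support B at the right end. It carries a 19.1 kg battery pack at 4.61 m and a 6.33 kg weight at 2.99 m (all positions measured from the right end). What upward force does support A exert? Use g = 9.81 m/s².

Sum moments about support B (its reaction then has zero moment arm).
Beam weight: 38.7 × 9.81 = 379.6 N down at 3.14 m → arm 3.14 m, τ = 379.6 × 3.14 = 1192 N·m counterclockwise.
Battery pack: 19.1 × 9.81 = 187.4 N down at 4.61 m → arm 4.61 m, τ = 187.4 × 4.61 = 863.9 N·m counterclockwise.
Weight: 6.33 × 9.81 = 62.1 N down at 2.99 m → arm 2.99 m, τ = 62.1 × 2.99 = 185.7 N·m counterclockwise.
Net load moment about support B = 2242 N·m counterclockwise.
Reaction R at support A is upward at 4.73 m, arm 4.73 m → moment R × 4.73 clockwise.
Balancing moments: R × 4.73 = 2242, giving R = 474 N.

R_A ≈ 474 N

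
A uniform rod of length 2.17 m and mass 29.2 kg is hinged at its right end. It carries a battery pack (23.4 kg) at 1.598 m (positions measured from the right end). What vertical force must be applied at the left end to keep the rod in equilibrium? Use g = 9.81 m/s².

F ≈ 312 N

Taking torques about the right end:
Beam weight: 29.2 × 9.81 = 286.5 N down at 1.085 m → arm 1.085 m, τ = 286.5 × 1.085 = 310.9 N·m counterclockwise.
Battery pack: 23.4 × 9.81 = 229.6 N down at 1.598 m → arm 1.598 m, τ = 229.6 × 1.598 = 366.9 N·m counterclockwise.
Net moment of the loads = 677.8 N·m counterclockwise.
The upward force F acts at the left end, arm 2.17 m, giving F × 2.17 clockwise.
Στ = 0 ⇒ F × 2.17 = 677.8 ⇒ F = 677.8 / 2.17 = 312 N.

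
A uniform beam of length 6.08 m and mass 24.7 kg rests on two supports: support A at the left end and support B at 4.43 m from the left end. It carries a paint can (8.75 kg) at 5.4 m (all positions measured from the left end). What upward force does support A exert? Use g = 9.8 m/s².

About support B:
Beam weight: 24.7 × 9.8 = 242.1 N down at 3.04 m → arm 1.39 m, τ = 242.1 × 1.39 = 336.5 N·m counterclockwise.
Paint can: 8.75 × 9.8 = 85.75 N down at 5.4 m → arm 0.97 m, τ = 85.75 × 0.97 = 83.18 N·m clockwise.
Net load moment about support B = 253.3 N·m counterclockwise.
Reaction R at support A is upward at 0 m, arm 4.43 m → moment R × 4.43 clockwise.
Balancing moments: R × 4.43 = 253.3, giving R = 57.2 N.

R_A ≈ 57.2 N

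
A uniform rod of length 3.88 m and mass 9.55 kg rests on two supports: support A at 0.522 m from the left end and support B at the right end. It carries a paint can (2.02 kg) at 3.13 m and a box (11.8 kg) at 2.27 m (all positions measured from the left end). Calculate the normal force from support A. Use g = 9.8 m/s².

About support B:
Beam weight: 9.55 × 9.8 = 93.59 N down at 1.94 m → arm 1.94 m, τ = 93.59 × 1.94 = 181.6 N·m counterclockwise.
Paint can: 2.02 × 9.8 = 19.8 N down at 3.13 m → arm 0.75 m, τ = 19.8 × 0.75 = 14.85 N·m counterclockwise.
Box: 11.8 × 9.8 = 115.6 N down at 2.27 m → arm 1.61 m, τ = 115.6 × 1.61 = 186.1 N·m counterclockwise.
Net load moment about support B = 382.5 N·m counterclockwise.
Reaction R at support A is upward at 0.522 m, arm 3.358 m → moment R × 3.358 clockwise.
Στ = 0 ⇒ R × 3.358 = 382.5 ⇒ R = 114 N.

R_A ≈ 114 N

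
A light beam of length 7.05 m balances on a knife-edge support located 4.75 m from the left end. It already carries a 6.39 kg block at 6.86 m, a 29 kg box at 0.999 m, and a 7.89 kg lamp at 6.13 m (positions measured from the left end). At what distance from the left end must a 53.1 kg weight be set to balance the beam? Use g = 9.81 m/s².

About the knife-edge support (at 4.75 m from the left end):
Block: 6.39 × 9.81 = 62.69 N down at 6.86 m → arm 2.11 m, τ = 62.69 × 2.11 = 132.3 N·m clockwise.
Box: 29 × 9.81 = 284.5 N down at 0.999 m → arm 3.751 m, τ = 284.5 × 3.751 = 1067 N·m counterclockwise.
Lamp: 7.89 × 9.81 = 77.4 N down at 6.13 m → arm 1.38 m, τ = 77.4 × 1.38 = 106.8 N·m clockwise.
Net moment of existing loads = 827.9 N·m counterclockwise.
The weight weighs 53.1 × 9.81 = 520.9 N and must supply an equal clockwise moment, so its lever arm about the knife-edge support is 827.9 / 520.9 = 1.59 m.
That puts it at 4.75 + 1.59 = 6.34 m from the left end.

x ≈ 6.34 m from the left end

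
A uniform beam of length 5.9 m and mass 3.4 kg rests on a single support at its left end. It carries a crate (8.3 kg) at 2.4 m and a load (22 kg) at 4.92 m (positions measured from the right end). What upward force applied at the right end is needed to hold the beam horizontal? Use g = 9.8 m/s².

F ≈ 101 N

Taking torques about the left end:
Beam weight: 3.4 × 9.8 = 33.32 N down at 2.95 m → arm 2.95 m, τ = 33.32 × 2.95 = 98.29 N·m clockwise.
Crate: 8.3 × 9.8 = 81.34 N down at 2.4 m → arm 3.5 m, τ = 81.34 × 3.5 = 284.7 N·m clockwise.
Load: 22 × 9.8 = 215.6 N down at 4.92 m → arm 0.98 m, τ = 215.6 × 0.98 = 211.3 N·m clockwise.
Net moment of the loads = 594.3 N·m clockwise.
The upward force F acts at the right end, arm 5.9 m, giving F × 5.9 counterclockwise.
Στ = 0 ⇒ F × 5.9 = 594.3 ⇒ F = 594.3 / 5.9 = 101 N.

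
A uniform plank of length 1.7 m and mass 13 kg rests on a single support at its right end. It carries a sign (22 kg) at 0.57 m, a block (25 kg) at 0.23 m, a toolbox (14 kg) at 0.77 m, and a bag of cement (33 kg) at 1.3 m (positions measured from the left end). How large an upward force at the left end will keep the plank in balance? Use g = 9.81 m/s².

F ≈ 571 N

Taking torques about the right end:
Beam weight: 13 × 9.81 = 127.5 N down at 0.85 m → arm 0.85 m, τ = 127.5 × 0.85 = 108.4 N·m counterclockwise.
Sign: 22 × 9.81 = 215.8 N down at 0.57 m → arm 1.13 m, τ = 215.8 × 1.13 = 243.9 N·m counterclockwise.
Block: 25 × 9.81 = 245.2 N down at 0.23 m → arm 1.47 m, τ = 245.2 × 1.47 = 360.4 N·m counterclockwise.
Toolbox: 14 × 9.81 = 137.3 N down at 0.77 m → arm 0.93 m, τ = 137.3 × 0.93 = 127.7 N·m counterclockwise.
Bag of cement: 33 × 9.81 = 323.7 N down at 1.3 m → arm 0.4 m, τ = 323.7 × 0.4 = 129.5 N·m counterclockwise.
Net moment of the loads = 969.9 N·m counterclockwise.
The upward force F acts at the left end, arm 1.7 m, giving F × 1.7 clockwise.
Balancing moments: F × 1.7 = 969.9, giving F = 969.9 / 1.7 = 571 N.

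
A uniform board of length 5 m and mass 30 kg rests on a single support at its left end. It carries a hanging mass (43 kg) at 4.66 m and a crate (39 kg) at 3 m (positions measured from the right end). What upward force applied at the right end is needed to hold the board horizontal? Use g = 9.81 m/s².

Sum moments about the left end (the unknown pivot reaction has zero arm there).
Beam weight: 30 × 9.81 = 294.3 N down at 2.5 m → arm 2.5 m, τ = 294.3 × 2.5 = 735.8 N·m clockwise.
Hanging mass: 43 × 9.81 = 421.8 N down at 4.66 m → arm 0.34 m, τ = 421.8 × 0.34 = 143.4 N·m clockwise.
Crate: 39 × 9.81 = 382.6 N down at 3 m → arm 2 m, τ = 382.6 × 2 = 765.2 N·m clockwise.
Net moment of the loads = 1644 N·m clockwise.
The upward force F acts at the right end, arm 5 m, giving F × 5 counterclockwise.
Setting net torque to zero: F × 5 = 1644 → F = 1644 / 5 = 329 N.

F ≈ 329 N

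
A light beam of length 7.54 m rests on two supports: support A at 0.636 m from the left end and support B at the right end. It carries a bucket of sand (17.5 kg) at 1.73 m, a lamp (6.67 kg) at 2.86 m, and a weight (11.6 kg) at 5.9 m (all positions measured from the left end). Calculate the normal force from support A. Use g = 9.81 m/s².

Sum moments about support B (its reaction then has zero moment arm).
Bucket of sand: 17.5 × 9.81 = 171.7 N down at 1.73 m → arm 5.81 m, τ = 171.7 × 5.81 = 997.6 N·m counterclockwise.
Lamp: 6.67 × 9.81 = 65.43 N down at 2.86 m → arm 4.68 m, τ = 65.43 × 4.68 = 306.2 N·m counterclockwise.
Weight: 11.6 × 9.81 = 113.8 N down at 5.9 m → arm 1.64 m, τ = 113.8 × 1.64 = 186.6 N·m counterclockwise.
Net load moment about support B = 1490 N·m counterclockwise.
Reaction R at support A is upward at 0.636 m, arm 6.904 m → moment R × 6.904 clockwise.
Setting net torque to zero: R × 6.904 = 1490 → R = 216 N.

R_A ≈ 216 N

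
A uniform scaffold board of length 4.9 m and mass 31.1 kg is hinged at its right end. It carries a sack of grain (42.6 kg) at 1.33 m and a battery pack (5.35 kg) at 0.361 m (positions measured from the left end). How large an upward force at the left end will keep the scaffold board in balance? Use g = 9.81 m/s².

F ≈ 506 N

Sum moments about the right end (the unknown pivot reaction has zero arm there).
Beam weight: 31.1 × 9.81 = 305.1 N down at 2.45 m → arm 2.45 m, τ = 305.1 × 2.45 = 747.5 N·m counterclockwise.
Sack of grain: 42.6 × 9.81 = 417.9 N down at 1.33 m → arm 3.57 m, τ = 417.9 × 3.57 = 1492 N·m counterclockwise.
Battery pack: 5.35 × 9.81 = 52.48 N down at 0.361 m → arm 4.539 m, τ = 52.48 × 4.539 = 238.2 N·m counterclockwise.
Net moment of the loads = 2478 N·m counterclockwise.
The upward force F acts at the left end, arm 4.9 m, giving F × 4.9 clockwise.
Setting net torque to zero: F × 4.9 = 2478 → F = 2478 / 4.9 = 506 N.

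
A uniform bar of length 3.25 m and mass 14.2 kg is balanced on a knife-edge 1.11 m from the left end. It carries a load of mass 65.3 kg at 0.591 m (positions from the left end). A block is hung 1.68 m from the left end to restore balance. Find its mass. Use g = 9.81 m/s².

Take moments about the knife-edge (at 1.11 m from the left end).
Beam weight: 14.2 × 9.81 = 139.3 N down at 1.625 m → arm 0.515 m, τ = 139.3 × 0.515 = 71.74 N·m clockwise.
Load: 65.3 × 9.81 = 640.6 N down at 0.591 m → arm 0.519 m, τ = 640.6 × 0.519 = 332.5 N·m counterclockwise.
Net moment of known loads = 260.8 N·m counterclockwise.
An unknown mass m at 1.68 m has arm 0.57 m; its moment is m·g·0.57 clockwise.
For rotational equilibrium, m × 9.81 × 0.57 = 260.8, so m = 260.8 / (9.81 × 0.57) = 46.6 kg.

m ≈ 46.6 kg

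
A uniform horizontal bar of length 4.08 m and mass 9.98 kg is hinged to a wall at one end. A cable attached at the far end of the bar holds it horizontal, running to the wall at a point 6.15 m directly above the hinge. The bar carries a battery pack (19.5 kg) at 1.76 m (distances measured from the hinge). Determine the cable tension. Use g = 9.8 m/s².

T ≈ 158 N

Taking torques about the hinge:
Beam weight: 9.98 × 9.8 = 97.8 N down at 2.04 m → arm 2.04 m, τ = 97.8 × 2.04 = 199.5 N·m clockwise.
Battery pack: 19.5 × 9.8 = 191.1 N down at 1.76 m → arm 1.76 m, τ = 191.1 × 1.76 = 336.3 N·m clockwise.
Total clockwise load moment = 535.8 N·m.
The cable tension T acts at 4.08 m; only its component perpendicular to the bar, T sinθ, produces torque. sinθ = h/√(h²+d²) = 6.15/√(6.15²+4.08²) = 0.8333.
Balancing moments: T × 4.08 × 0.8333 = 535.8, giving T = 535.8 / 3.4 = 158 N.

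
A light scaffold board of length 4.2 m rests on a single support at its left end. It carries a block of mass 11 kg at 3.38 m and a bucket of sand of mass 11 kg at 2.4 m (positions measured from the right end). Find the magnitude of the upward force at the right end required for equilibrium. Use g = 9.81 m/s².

Take moments about the left end.
Block: 11 × 9.81 = 107.9 N down at 3.38 m → arm 0.82 m, τ = 107.9 × 0.82 = 88.48 N·m clockwise.
Bucket of sand: 11 × 9.81 = 107.9 N down at 2.4 m → arm 1.8 m, τ = 107.9 × 1.8 = 194.2 N·m clockwise.
Net moment of the loads = 282.7 N·m clockwise.
The upward force F acts at the right end, arm 4.2 m, giving F × 4.2 counterclockwise.
For rotational equilibrium, F × 4.2 = 282.7, so F = 282.7 / 4.2 = 67.3 N.

F ≈ 67.3 N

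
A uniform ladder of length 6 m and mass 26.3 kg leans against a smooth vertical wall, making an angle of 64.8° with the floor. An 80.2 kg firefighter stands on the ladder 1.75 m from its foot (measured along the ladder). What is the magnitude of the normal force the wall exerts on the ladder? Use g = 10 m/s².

N_wall ≈ 172 N

Choose the foot of the ladder as the axis so the floor normal and friction both act there and drop out.
Ladder weight 26.3×10 = 263 N acts at 3 m along the ladder; its horizontal arm is 3·cos64.8° = 1.277 m → τ = 335.9 N·m clockwise.
Firefighter: 80.2×10 = 802 N at 1.75 m → arm 0.7451 m → τ = 597.6 N·m clockwise.
Wall normal N acts horizontally at the top; its moment arm is the height L sinθ = 6·sin64.8° = 5.429 m, counterclockwise.
For rotational equilibrium, N × 5.429 = 933.5, so N = 172 N.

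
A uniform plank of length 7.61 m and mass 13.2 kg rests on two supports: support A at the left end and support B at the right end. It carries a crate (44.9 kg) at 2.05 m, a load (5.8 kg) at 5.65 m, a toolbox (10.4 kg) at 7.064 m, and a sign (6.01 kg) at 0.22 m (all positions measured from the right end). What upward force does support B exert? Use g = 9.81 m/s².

Choose support A as the axis so its reaction then has zero moment arm.
Beam weight: 13.2 × 9.81 = 129.5 N down at 3.805 m → arm 3.805 m, τ = 129.5 × 3.805 = 492.7 N·m clockwise.
Crate: 44.9 × 9.81 = 440.5 N down at 2.05 m → arm 5.56 m, τ = 440.5 × 5.56 = 2449 N·m clockwise.
Load: 5.8 × 9.81 = 56.9 N down at 5.65 m → arm 1.96 m, τ = 56.9 × 1.96 = 111.5 N·m clockwise.
Toolbox: 10.4 × 9.81 = 102 N down at 7.064 m → arm 0.546 m, τ = 102 × 0.546 = 55.69 N·m clockwise.
Sign: 6.01 × 9.81 = 58.96 N down at 0.22 m → arm 7.39 m, τ = 58.96 × 7.39 = 435.7 N·m clockwise.
Net load moment about support A = 3545 N·m clockwise.
Reaction R at support B is upward at 0 m, arm 7.61 m → moment R × 7.61 counterclockwise.
Balancing moments: R × 7.61 = 3545, giving R = 466 N.

R_B ≈ 466 N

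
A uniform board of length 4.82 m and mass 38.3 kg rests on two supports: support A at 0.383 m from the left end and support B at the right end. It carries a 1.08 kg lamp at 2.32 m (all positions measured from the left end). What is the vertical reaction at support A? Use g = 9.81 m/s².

R_A ≈ 210 N

Taking torques about support B:
Beam weight: 38.3 × 9.81 = 375.7 N down at 2.41 m → arm 2.41 m, τ = 375.7 × 2.41 = 905.4 N·m counterclockwise.
Lamp: 1.08 × 9.81 = 10.59 N down at 2.32 m → arm 2.5 m, τ = 10.59 × 2.5 = 26.48 N·m counterclockwise.
Net load moment about support B = 931.9 N·m counterclockwise.
Reaction R at support A is upward at 0.383 m, arm 4.437 m → moment R × 4.437 clockwise.
Balancing moments: R × 4.437 = 931.9, giving R = 210 N.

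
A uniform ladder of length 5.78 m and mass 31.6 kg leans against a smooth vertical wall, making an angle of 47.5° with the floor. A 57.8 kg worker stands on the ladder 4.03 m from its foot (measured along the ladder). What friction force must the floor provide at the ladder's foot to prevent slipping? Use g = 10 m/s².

About the foot of the ladder:
Ladder weight 31.6×10 = 316 N acts at 2.89 m along the ladder; its horizontal arm is 2.89·cos47.5° = 1.952 m → τ = 616.8 N·m clockwise.
Worker: 57.8×10 = 578 N at 4.03 m → arm 2.723 m → τ = 1574 N·m clockwise.
Wall normal N acts horizontally at the top; its moment arm is the height L sinθ = 5.78·sin47.5° = 4.261 m, counterclockwise.
For rotational equilibrium, N × 4.261 = 2191, so N = 514 N.
ΣFx = 0: friction at the foot balances the wall's push, so f = N_wall = 514 N.

f ≈ 514 N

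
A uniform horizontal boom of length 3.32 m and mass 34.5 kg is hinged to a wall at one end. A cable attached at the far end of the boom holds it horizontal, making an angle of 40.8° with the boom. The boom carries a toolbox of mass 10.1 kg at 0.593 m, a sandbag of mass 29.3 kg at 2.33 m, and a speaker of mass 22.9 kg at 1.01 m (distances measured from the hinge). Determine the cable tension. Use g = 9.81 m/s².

Choose the hinge as the axis so the unknown hinge reaction has zero arm there.
Beam weight: 34.5 × 9.81 = 338.4 N down at 1.66 m → arm 1.66 m, τ = 338.4 × 1.66 = 561.7 N·m clockwise.
Toolbox: 10.1 × 9.81 = 99.08 N down at 0.593 m → arm 0.593 m, τ = 99.08 × 0.593 = 58.75 N·m clockwise.
Sandbag: 29.3 × 9.81 = 287.4 N down at 2.33 m → arm 2.33 m, τ = 287.4 × 2.33 = 669.6 N·m clockwise.
Speaker: 22.9 × 9.81 = 224.6 N down at 1.01 m → arm 1.01 m, τ = 224.6 × 1.01 = 226.8 N·m clockwise.
Total clockwise load moment = 1517 N·m.
The cable tension T acts at 3.32 m; only its component perpendicular to the boom, T sinθ, produces torque. sin 40.8° = 0.6534.
Στ = 0 ⇒ T × 3.32 × 0.6534 = 1517 ⇒ T = 1517 / 2.169 = 699 N.

T ≈ 699 N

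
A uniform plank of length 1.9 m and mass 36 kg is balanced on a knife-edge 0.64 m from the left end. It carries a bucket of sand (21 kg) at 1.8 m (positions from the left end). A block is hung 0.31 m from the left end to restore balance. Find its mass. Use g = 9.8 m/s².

m ≈ 108 kg

About the knife-edge (at 0.64 m from the left end):
Beam weight: 36 × 9.8 = 352.8 N down at 0.95 m → arm 0.31 m, τ = 352.8 × 0.31 = 109.4 N·m clockwise.
Bucket of sand: 21 × 9.8 = 205.8 N down at 1.8 m → arm 1.16 m, τ = 205.8 × 1.16 = 238.7 N·m clockwise.
Net moment of known loads = 348.1 N·m clockwise.
An unknown mass m at 0.31 m has arm 0.33 m; its moment is m·g·0.33 counterclockwise.
Στ = 0 ⇒ m × 9.8 × 0.33 = 348.1 ⇒ m = 348.1 / (9.8 × 0.33) = 108 kg.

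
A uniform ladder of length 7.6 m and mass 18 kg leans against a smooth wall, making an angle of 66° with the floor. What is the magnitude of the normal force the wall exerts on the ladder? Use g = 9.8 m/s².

N_wall ≈ 39.3 N

Taking torques about the foot of the ladder:
Ladder weight 18×9.8 = 176.4 N acts at 3.8 m along the ladder; its horizontal arm is 3.8·cos66° = 1.546 m → τ = 272.7 N·m clockwise.
Wall normal N acts horizontally at the top; its moment arm is the height L sinθ = 7.6·sin66° = 6.943 m, counterclockwise.
Στ = 0 ⇒ N × 6.943 = 272.7 ⇒ N = 39.3 N.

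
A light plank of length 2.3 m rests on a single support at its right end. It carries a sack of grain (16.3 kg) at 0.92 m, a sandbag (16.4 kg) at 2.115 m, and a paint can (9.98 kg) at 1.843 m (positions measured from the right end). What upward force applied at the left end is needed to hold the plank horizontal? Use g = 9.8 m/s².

F ≈ 290 N

Take moments about the right end.
Sack of grain: 16.3 × 9.8 = 159.7 N down at 0.92 m → arm 0.92 m, τ = 159.7 × 0.92 = 146.9 N·m counterclockwise.
Sandbag: 16.4 × 9.8 = 160.7 N down at 2.115 m → arm 2.115 m, τ = 160.7 × 2.115 = 339.9 N·m counterclockwise.
Paint can: 9.98 × 9.8 = 97.8 N down at 1.843 m → arm 1.843 m, τ = 97.8 × 1.843 = 180.2 N·m counterclockwise.
Net moment of the loads = 667 N·m counterclockwise.
The upward force F acts at the left end, arm 2.3 m, giving F × 2.3 clockwise.
For rotational equilibrium, F × 2.3 = 667, so F = 667 / 2.3 = 290 N.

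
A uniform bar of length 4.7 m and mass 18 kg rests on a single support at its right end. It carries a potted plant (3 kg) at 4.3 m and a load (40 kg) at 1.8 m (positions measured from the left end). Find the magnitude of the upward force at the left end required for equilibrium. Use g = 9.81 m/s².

F ≈ 333 N

About the right end:
Beam weight: 18 × 9.81 = 176.6 N down at 2.35 m → arm 2.35 m, τ = 176.6 × 2.35 = 415 N·m counterclockwise.
Potted plant: 3 × 9.81 = 29.43 N down at 4.3 m → arm 0.4 m, τ = 29.43 × 0.4 = 11.77 N·m counterclockwise.
Load: 40 × 9.81 = 392.4 N down at 1.8 m → arm 2.9 m, τ = 392.4 × 2.9 = 1138 N·m counterclockwise.
Net moment of the loads = 1565 N·m counterclockwise.
The upward force F acts at the left end, arm 4.7 m, giving F × 4.7 clockwise.
Στ = 0 ⇒ F × 4.7 = 1565 ⇒ F = 1565 / 4.7 = 333 N.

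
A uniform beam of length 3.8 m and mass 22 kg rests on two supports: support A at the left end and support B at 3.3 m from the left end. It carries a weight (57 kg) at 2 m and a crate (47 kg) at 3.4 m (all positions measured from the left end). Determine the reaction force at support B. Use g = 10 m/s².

Choose support A as the axis so its reaction then has zero moment arm.
Beam weight: 22 × 10 = 220 N down at 1.9 m → arm 1.9 m, τ = 220 × 1.9 = 418 N·m clockwise.
Weight: 57 × 10 = 570 N down at 2 m → arm 2 m, τ = 570 × 2 = 1140 N·m clockwise.
Crate: 47 × 10 = 470 N down at 3.4 m → arm 3.4 m, τ = 470 × 3.4 = 1598 N·m clockwise.
Net load moment about support A = 3156 N·m clockwise.
Reaction R at support B is upward at 3.3 m, arm 3.3 m → moment R × 3.3 counterclockwise.
Setting net torque to zero: R × 3.3 = 3156 → R = 956 N.

R_B ≈ 956 N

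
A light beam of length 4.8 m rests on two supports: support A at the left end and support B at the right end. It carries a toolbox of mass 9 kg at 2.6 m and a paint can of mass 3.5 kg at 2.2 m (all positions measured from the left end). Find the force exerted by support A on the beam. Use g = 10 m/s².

Choose support B as the axis so its reaction then has zero moment arm.
Toolbox: 9 × 10 = 90 N down at 2.6 m → arm 2.2 m, τ = 90 × 2.2 = 198 N·m counterclockwise.
Paint can: 3.5 × 10 = 35 N down at 2.2 m → arm 2.6 m, τ = 35 × 2.6 = 91 N·m counterclockwise.
Net load moment about support B = 289 N·m counterclockwise.
Reaction R at support A is upward at 0 m, arm 4.8 m → moment R × 4.8 clockwise.
Setting net torque to zero: R × 4.8 = 289 → R = 60.2 N.

R_A ≈ 60.2 N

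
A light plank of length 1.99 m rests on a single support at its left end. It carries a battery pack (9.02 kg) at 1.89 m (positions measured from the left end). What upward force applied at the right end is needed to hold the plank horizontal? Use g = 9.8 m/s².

F ≈ 84 N

Taking torques about the left end:
Battery pack: 9.02 × 9.8 = 88.4 N down at 1.89 m → arm 1.89 m, τ = 88.4 × 1.89 = 167.1 N·m clockwise.
Net moment of the loads = 167.1 N·m clockwise.
The upward force F acts at the right end, arm 1.99 m, giving F × 1.99 counterclockwise.
Setting net torque to zero: F × 1.99 = 167.1 → F = 167.1 / 1.99 = 84 N.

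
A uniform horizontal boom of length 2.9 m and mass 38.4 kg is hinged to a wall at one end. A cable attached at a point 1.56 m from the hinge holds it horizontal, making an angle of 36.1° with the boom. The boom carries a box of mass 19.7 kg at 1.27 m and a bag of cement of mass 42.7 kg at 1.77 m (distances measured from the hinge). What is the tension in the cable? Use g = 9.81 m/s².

Taking torques about the hinge:
Beam weight: 38.4 × 9.81 = 376.7 N down at 1.45 m → arm 1.45 m, τ = 376.7 × 1.45 = 546.2 N·m clockwise.
Box: 19.7 × 9.81 = 193.3 N down at 1.27 m → arm 1.27 m, τ = 193.3 × 1.27 = 245.5 N·m clockwise.
Bag of cement: 42.7 × 9.81 = 418.9 N down at 1.77 m → arm 1.77 m, τ = 418.9 × 1.77 = 741.5 N·m clockwise.
Total clockwise load moment = 1533 N·m.
The cable tension T acts at 1.56 m; only its component perpendicular to the boom, T sinθ, produces torque. sin 36.1° = 0.5892.
Balancing moments: T × 1.56 × 0.5892 = 1533, giving T = 1533 / 0.9192 = 1670 N.

T ≈ 1670 N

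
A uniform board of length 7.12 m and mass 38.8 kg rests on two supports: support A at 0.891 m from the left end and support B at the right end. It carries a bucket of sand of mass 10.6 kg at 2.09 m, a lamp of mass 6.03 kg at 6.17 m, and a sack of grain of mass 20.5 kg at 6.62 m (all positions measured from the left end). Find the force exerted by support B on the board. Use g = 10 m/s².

R_B ≈ 426 N

Taking torques about support A:
Beam weight: 38.8 × 10 = 388 N down at 3.56 m → arm 2.669 m, τ = 388 × 2.669 = 1036 N·m clockwise.
Bucket of sand: 10.6 × 10 = 106 N down at 2.09 m → arm 1.199 m, τ = 106 × 1.199 = 127.1 N·m clockwise.
Lamp: 6.03 × 10 = 60.3 N down at 6.17 m → arm 5.279 m, τ = 60.3 × 5.279 = 318.3 N·m clockwise.
Sack of grain: 20.5 × 10 = 205 N down at 6.62 m → arm 5.729 m, τ = 205 × 5.729 = 1174 N·m clockwise.
Net load moment about support A = 2655 N·m clockwise.
Reaction R at support B is upward at 7.12 m, arm 6.229 m → moment R × 6.229 counterclockwise.
Balancing moments: R × 6.229 = 2655, giving R = 426 N.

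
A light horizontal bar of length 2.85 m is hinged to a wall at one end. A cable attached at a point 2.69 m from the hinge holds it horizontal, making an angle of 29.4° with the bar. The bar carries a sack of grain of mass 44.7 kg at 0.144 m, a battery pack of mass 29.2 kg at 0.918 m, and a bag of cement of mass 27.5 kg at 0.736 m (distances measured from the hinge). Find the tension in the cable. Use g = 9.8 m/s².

About the hinge:
Sack of grain: 44.7 × 9.8 = 438.1 N down at 0.144 m → arm 0.144 m, τ = 438.1 × 0.144 = 63.09 N·m clockwise.
Battery pack: 29.2 × 9.8 = 286.2 N down at 0.918 m → arm 0.918 m, τ = 286.2 × 0.918 = 262.7 N·m clockwise.
Bag of cement: 27.5 × 9.8 = 269.5 N down at 0.736 m → arm 0.736 m, τ = 269.5 × 0.736 = 198.4 N·m clockwise.
Total clockwise load moment = 524.2 N·m.
The cable tension T acts at 2.69 m; only its component perpendicular to the bar, T sinθ, produces torque. sin 29.4° = 0.4909.
Balancing moments: T × 2.69 × 0.4909 = 524.2, giving T = 524.2 / 1.321 = 397 N.

T ≈ 397 N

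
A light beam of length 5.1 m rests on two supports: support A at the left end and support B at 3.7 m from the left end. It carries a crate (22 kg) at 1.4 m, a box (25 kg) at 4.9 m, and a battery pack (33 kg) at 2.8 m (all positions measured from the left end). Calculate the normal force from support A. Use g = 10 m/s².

Sum moments about support B (its reaction then has zero moment arm).
Crate: 22 × 10 = 220 N down at 1.4 m → arm 2.3 m, τ = 220 × 2.3 = 506 N·m counterclockwise.
Box: 25 × 10 = 250 N down at 4.9 m → arm 1.2 m, τ = 250 × 1.2 = 300 N·m clockwise.
Battery pack: 33 × 10 = 330 N down at 2.8 m → arm 0.9 m, τ = 330 × 0.9 = 297 N·m counterclockwise.
Net load moment about support B = 503 N·m counterclockwise.
Reaction R at support A is upward at 0 m, arm 3.7 m → moment R × 3.7 clockwise.
Setting net torque to zero: R × 3.7 = 503 → R = 136 N.

R_A ≈ 136 N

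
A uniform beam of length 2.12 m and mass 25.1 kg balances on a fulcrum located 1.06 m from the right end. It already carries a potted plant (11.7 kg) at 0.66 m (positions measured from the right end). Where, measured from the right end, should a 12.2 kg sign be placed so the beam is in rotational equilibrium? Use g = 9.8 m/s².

x ≈ 1.44 m from the right end

About the fulcrum (at 1.06 m from the right end):
Beam weight: acts at the fulcrum, moment arm 0 → no torque.
Potted plant: 11.7 × 9.8 = 114.7 N down at 0.66 m → arm 0.4 m, τ = 114.7 × 0.4 = 45.88 N·m clockwise.
Net moment of existing loads = 45.88 N·m clockwise.
The sign weighs 12.2 × 9.8 = 119.6 N and must supply an equal counterclockwise moment, so its lever arm about the fulcrum is 45.88 / 119.6 = 0.384 m.
That puts it at 1.06 + 0.384 = 1.44 m from the right end.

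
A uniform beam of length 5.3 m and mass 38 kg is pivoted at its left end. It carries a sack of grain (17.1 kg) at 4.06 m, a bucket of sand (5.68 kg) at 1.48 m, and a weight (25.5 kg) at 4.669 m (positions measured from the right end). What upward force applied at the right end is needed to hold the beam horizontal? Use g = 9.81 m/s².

F ≈ 296 N

Choose the left end as the axis so the unknown pivot reaction has zero arm there.
Beam weight: 38 × 9.81 = 372.8 N down at 2.65 m → arm 2.65 m, τ = 372.8 × 2.65 = 987.9 N·m clockwise.
Sack of grain: 17.1 × 9.81 = 167.8 N down at 4.06 m → arm 1.24 m, τ = 167.8 × 1.24 = 208.1 N·m clockwise.
Bucket of sand: 5.68 × 9.81 = 55.72 N down at 1.48 m → arm 3.82 m, τ = 55.72 × 3.82 = 212.9 N·m clockwise.
Weight: 25.5 × 9.81 = 250.2 N down at 4.669 m → arm 0.631 m, τ = 250.2 × 0.631 = 157.9 N·m clockwise.
Net moment of the loads = 1567 N·m clockwise.
The upward force F acts at the right end, arm 5.3 m, giving F × 5.3 counterclockwise.
Setting net torque to zero: F × 5.3 = 1567 → F = 1567 / 5.3 = 296 N.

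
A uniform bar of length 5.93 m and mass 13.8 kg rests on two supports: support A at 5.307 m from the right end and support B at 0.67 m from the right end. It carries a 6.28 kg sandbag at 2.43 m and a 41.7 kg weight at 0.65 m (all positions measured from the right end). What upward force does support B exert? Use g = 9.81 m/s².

About support A:
Beam weight: 13.8 × 9.81 = 135.4 N down at 2.965 m → arm 2.342 m, τ = 135.4 × 2.342 = 317.1 N·m clockwise.
Sandbag: 6.28 × 9.81 = 61.61 N down at 2.43 m → arm 2.877 m, τ = 61.61 × 2.877 = 177.3 N·m clockwise.
Weight: 41.7 × 9.81 = 409.1 N down at 0.65 m → arm 4.657 m, τ = 409.1 × 4.657 = 1905 N·m clockwise.
Net load moment about support A = 2399 N·m clockwise.
Reaction R at support B is upward at 0.67 m, arm 4.637 m → moment R × 4.637 counterclockwise.
For rotational equilibrium, R × 4.637 = 2399, so R = 517 N.

R_B ≈ 517 N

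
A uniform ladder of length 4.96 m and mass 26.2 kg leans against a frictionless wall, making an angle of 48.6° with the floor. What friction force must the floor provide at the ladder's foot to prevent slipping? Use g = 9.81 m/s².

About the foot of the ladder:
Ladder weight 26.2×9.81 = 257 N acts at 2.48 m along the ladder; its horizontal arm is 2.48·cos48.6° = 1.64 m → τ = 421.5 N·m clockwise.
Wall normal N acts horizontally at the top; its moment arm is the height L sinθ = 4.96·sin48.6° = 3.721 m, counterclockwise.
For rotational equilibrium, N × 3.721 = 421.5, so N = 113 N.
ΣFx = 0: friction at the foot balances the wall's push, so f = N_wall = 113 N.

f ≈ 113 N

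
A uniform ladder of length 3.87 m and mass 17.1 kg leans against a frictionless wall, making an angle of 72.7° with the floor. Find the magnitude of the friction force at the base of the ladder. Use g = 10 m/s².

f ≈ 26.6 N

Sum moments about the foot of the ladder (the floor normal and friction both act there and drop out).
Ladder weight 17.1×10 = 171 N acts at 1.935 m along the ladder; its horizontal arm is 1.935·cos72.7° = 0.5754 m → τ = 98.39 N·m clockwise.
Wall normal N acts horizontally at the top; its moment arm is the height L sinθ = 3.87·sin72.7° = 3.695 m, counterclockwise.
For rotational equilibrium, N × 3.695 = 98.39, so N = 26.6 N.
ΣFx = 0: friction at the foot balances the wall's push, so f = N_wall = 26.6 N.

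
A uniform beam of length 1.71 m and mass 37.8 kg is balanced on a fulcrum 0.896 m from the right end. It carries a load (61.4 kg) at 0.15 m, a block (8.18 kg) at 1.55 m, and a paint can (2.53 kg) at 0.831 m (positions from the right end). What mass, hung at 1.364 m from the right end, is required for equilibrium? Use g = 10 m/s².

Choose the fulcrum (at 0.896 m from the right end) as the axis so the support reaction has zero arm there.
Beam weight: 37.8 × 10 = 378 N down at 0.855 m → arm 0.041 m, τ = 378 × 0.041 = 15.5 N·m clockwise.
Load: 61.4 × 10 = 614 N down at 0.15 m → arm 0.746 m, τ = 614 × 0.746 = 458 N·m clockwise.
Block: 8.18 × 10 = 81.8 N down at 1.55 m → arm 0.654 m, τ = 81.8 × 0.654 = 53.5 N·m counterclockwise.
Paint can: 2.53 × 10 = 25.3 N down at 0.831 m → arm 0.065 m, τ = 25.3 × 0.065 = 1.645 N·m clockwise.
Net moment of known loads = 421.6 N·m clockwise.
An unknown mass m at 1.364 m has arm 0.468 m; its moment is m·g·0.468 counterclockwise.
Setting net torque to zero: m × 10 × 0.468 = 421.6 → m = 421.6 / (10 × 0.468) = 90.1 kg.

m ≈ 90.1 kg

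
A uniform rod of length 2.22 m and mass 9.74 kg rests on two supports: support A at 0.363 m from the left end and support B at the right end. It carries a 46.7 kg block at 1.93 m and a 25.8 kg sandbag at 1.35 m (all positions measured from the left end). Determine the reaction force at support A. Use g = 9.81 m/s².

Taking torques about support B:
Beam weight: 9.74 × 9.81 = 95.55 N down at 1.11 m → arm 1.11 m, τ = 95.55 × 1.11 = 106.1 N·m counterclockwise.
Block: 46.7 × 9.81 = 458.1 N down at 1.93 m → arm 0.29 m, τ = 458.1 × 0.29 = 132.8 N·m counterclockwise.
Sandbag: 25.8 × 9.81 = 253.1 N down at 1.35 m → arm 0.87 m, τ = 253.1 × 0.87 = 220.2 N·m counterclockwise.
Net load moment about support B = 459.1 N·m counterclockwise.
Reaction R at support A is upward at 0.363 m, arm 1.857 m → moment R × 1.857 clockwise.
For rotational equilibrium, R × 1.857 = 459.1, so R = 247 N.

R_A ≈ 247 N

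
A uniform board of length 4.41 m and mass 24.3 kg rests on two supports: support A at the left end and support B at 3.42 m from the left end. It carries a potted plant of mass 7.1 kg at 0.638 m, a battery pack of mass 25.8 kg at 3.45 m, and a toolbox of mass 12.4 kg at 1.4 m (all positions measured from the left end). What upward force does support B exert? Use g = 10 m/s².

R_B ≈ 481 N

Sum moments about support A (its reaction then has zero moment arm).
Beam weight: 24.3 × 10 = 243 N down at 2.205 m → arm 2.205 m, τ = 243 × 2.205 = 535.8 N·m clockwise.
Potted plant: 7.1 × 10 = 71 N down at 0.638 m → arm 0.638 m, τ = 71 × 0.638 = 45.3 N·m clockwise.
Battery pack: 25.8 × 10 = 258 N down at 3.45 m → arm 3.45 m, τ = 258 × 3.45 = 890.1 N·m clockwise.
Toolbox: 12.4 × 10 = 124 N down at 1.4 m → arm 1.4 m, τ = 124 × 1.4 = 173.6 N·m clockwise.
Net load moment about support A = 1645 N·m clockwise.
Reaction R at support B is upward at 3.42 m, arm 3.42 m → moment R × 3.42 counterclockwise.
For rotational equilibrium, R × 3.42 = 1645, so R = 481 N.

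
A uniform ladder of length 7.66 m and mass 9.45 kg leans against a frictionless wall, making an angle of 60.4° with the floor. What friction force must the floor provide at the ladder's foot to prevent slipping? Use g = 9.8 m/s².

f ≈ 26.3 N

Sum moments about the foot of the ladder (the floor normal and friction both act there and drop out).
Ladder weight 9.45×9.8 = 92.61 N acts at 3.83 m along the ladder; its horizontal arm is 3.83·cos60.4° = 1.892 m → τ = 175.2 N·m clockwise.
Wall normal N acts horizontally at the top; its moment arm is the height L sinθ = 7.66·sin60.4° = 6.66 m, counterclockwise.
For rotational equilibrium, N × 6.66 = 175.2, so N = 26.3 N.
ΣFx = 0: friction at the foot balances the wall's push, so f = N_wall = 26.3 N.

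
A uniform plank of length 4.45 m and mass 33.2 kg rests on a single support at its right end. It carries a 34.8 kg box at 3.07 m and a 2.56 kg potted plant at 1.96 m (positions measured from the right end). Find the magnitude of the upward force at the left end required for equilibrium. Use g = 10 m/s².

F ≈ 417 N

Choose the right end as the axis so the unknown pivot reaction has zero arm there.
Beam weight: 33.2 × 10 = 332 N down at 2.225 m → arm 2.225 m, τ = 332 × 2.225 = 738.7 N·m counterclockwise.
Box: 34.8 × 10 = 348 N down at 3.07 m → arm 3.07 m, τ = 348 × 3.07 = 1068 N·m counterclockwise.
Potted plant: 2.56 × 10 = 25.6 N down at 1.96 m → arm 1.96 m, τ = 25.6 × 1.96 = 50.18 N·m counterclockwise.
Net moment of the loads = 1857 N·m counterclockwise.
The upward force F acts at the left end, arm 4.45 m, giving F × 4.45 clockwise.
Setting net torque to zero: F × 4.45 = 1857 → F = 1857 / 4.45 = 417 N.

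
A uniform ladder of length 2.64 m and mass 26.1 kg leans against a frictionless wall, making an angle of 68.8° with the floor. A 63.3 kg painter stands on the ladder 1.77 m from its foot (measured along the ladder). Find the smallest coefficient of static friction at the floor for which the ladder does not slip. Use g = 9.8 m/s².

μ_min ≈ 0.241

Take moments about the foot of the ladder.
Ladder weight 26.1×9.8 = 255.8 N acts at 1.32 m along the ladder; its horizontal arm is 1.32·cos68.8° = 0.4773 m → τ = 122.1 N·m clockwise.
Painter: 63.3×9.8 = 620.3 N at 1.77 m → arm 0.6401 m → τ = 397.1 N·m clockwise.
Wall normal N acts horizontally at the top; its moment arm is the height L sinθ = 2.64·sin68.8° = 2.461 m, counterclockwise.
Στ = 0 ⇒ N × 2.461 = 519.2 ⇒ N = 211 N.
ΣFx = 0 ⇒ f = N_wall = 211 N. ΣFy = 0 ⇒ N_floor = 876.1 N.
μ_min = f / N_floor = 211 / 876.1 = 0.241.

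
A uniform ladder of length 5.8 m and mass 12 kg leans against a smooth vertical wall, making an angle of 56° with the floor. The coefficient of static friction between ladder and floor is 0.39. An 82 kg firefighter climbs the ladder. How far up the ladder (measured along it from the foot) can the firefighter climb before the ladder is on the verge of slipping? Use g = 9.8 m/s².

d ≈ 3.42 m

Sum moments about the foot of the ladder (the floor normal and friction both act there and drop out).
Ladder weight 12×9.8 = 117.6 N acts at 2.9 m along the ladder; its horizontal arm is 2.9·cos56° = 1.622 m → τ = 190.7 N·m clockwise.
Firefighter weight 82×9.8 = 803.6 N at distance d → arm d·cos56° → τ = 803.6·d·0.5592 clockwise.
Wall normal N at the top has arm L sinθ = 4.808 m counterclockwise, so Στ = 0 gives N·4.808 = 190.7 + 449.4·d.
ΣFy = 0 ⇒ N_floor = 921.2 N, so the maximum friction is μ_s·N_floor = 0.39×921.2 = 359.3 N. ΣFx = 0 ⇒ N_wall = f, so at the slipping point N = 359.3 N.
Substituting: 359.3×4.808 = 190.7 + 449.4·d ⇒ d = (1728 − 190.7) / 449.4 = 3.42 m.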